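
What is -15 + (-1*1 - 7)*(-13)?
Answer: 89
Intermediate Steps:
-15 + (-1*1 - 7)*(-13) = -15 + (-1 - 7)*(-13) = -15 - 8*(-13) = -15 + 104 = 89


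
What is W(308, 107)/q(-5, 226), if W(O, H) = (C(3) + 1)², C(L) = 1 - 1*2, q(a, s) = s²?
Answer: 0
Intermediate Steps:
C(L) = -1 (C(L) = 1 - 2 = -1)
W(O, H) = 0 (W(O, H) = (-1 + 1)² = 0² = 0)
W(308, 107)/q(-5, 226) = 0/(226²) = 0/51076 = 0*(1/51076) = 0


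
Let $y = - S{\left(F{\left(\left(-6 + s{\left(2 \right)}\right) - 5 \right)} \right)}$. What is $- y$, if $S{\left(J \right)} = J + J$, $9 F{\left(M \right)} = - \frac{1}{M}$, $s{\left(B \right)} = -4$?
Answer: $\frac{2}{135} \approx 0.014815$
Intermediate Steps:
$F{\left(M \right)} = - \frac{1}{9 M}$ ($F{\left(M \right)} = \frac{\left(-1\right) \frac{1}{M}}{9} = - \frac{1}{9 M}$)
$S{\left(J \right)} = 2 J$
$y = - \frac{2}{135}$ ($y = - 2 \left(- \frac{1}{9 \left(\left(-6 - 4\right) - 5\right)}\right) = - 2 \left(- \frac{1}{9 \left(-10 - 5\right)}\right) = - 2 \left(- \frac{1}{9 \left(-15\right)}\right) = - 2 \left(\left(- \frac{1}{9}\right) \left(- \frac{1}{15}\right)\right) = - \frac{2}{135} \approx -0.014815$)
$- y = \left(-1\right) \left(- \frac{2}{135}\right) = \frac{2}{135}$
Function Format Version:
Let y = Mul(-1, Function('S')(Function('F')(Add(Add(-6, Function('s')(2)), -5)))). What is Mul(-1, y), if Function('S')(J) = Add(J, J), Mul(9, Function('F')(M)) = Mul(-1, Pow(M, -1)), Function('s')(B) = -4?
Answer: Rational(2, 135) ≈ 0.014815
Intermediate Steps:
Function('F')(M) = Mul(Rational(-1, 9), Pow(M, -1)) (Function('F')(M) = Mul(Rational(1, 9), Mul(-1, Pow(M, -1))) = Mul(Rational(-1, 9), Pow(M, -1)))
Function('S')(J) = Mul(2, J)
y = Rational(-2, 135) (y = Mul(-1, Mul(2, Mul(Rational(-1, 9), Pow(Add(Add(-6, -4), -5), -1)))) = Mul(-1, Mul(2, Mul(Rational(-1, 9), Pow(Add(-10, -5), -1)))) = Mul(-1, Mul(2, Mul(Rational(-1, 9), Pow(-15, -1)))) = Mul(-1, Mul(2, Mul(Rational(-1, 9), Rational(-1, 15)))) = Mul(-1, Mul(2, Rational(1, 135))) = Mul(-1, Rational(2, 135)) = Rational(-2, 135) ≈ -0.014815)
Mul(-1, y) = Mul(-1, Rational(-2, 135)) = Rational(2, 135)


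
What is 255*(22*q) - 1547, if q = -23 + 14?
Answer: -52037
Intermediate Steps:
q = -9
255*(22*q) - 1547 = 255*(22*(-9)) - 1547 = 255*(-198) - 1547 = -50490 - 1547 = -52037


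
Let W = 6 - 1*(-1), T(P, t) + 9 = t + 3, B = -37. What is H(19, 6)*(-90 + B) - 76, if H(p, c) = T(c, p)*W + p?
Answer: -14046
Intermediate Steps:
T(P, t) = -6 + t (T(P, t) = -9 + (t + 3) = -9 + (3 + t) = -6 + t)
W = 7 (W = 6 + 1 = 7)
H(p, c) = -42 + 8*p (H(p, c) = (-6 + p)*7 + p = (-42 + 7*p) + p = -42 + 8*p)
H(19, 6)*(-90 + B) - 76 = (-42 + 8*19)*(-90 - 37) - 76 = (-42 + 152)*(-127) - 76 = 110*(-127) - 76 = -13970 - 76 = -14046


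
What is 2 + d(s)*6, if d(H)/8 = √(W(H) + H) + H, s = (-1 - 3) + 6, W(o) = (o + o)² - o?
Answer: 290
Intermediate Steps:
W(o) = -o + 4*o² (W(o) = (2*o)² - o = 4*o² - o = -o + 4*o²)
s = 2 (s = -4 + 6 = 2)
d(H) = 8*H + 8*√(H + H*(-1 + 4*H)) (d(H) = 8*(√(H*(-1 + 4*H) + H) + H) = 8*(√(H + H*(-1 + 4*H)) + H) = 8*(H + √(H + H*(-1 + 4*H))) = 8*H + 8*√(H + H*(-1 + 4*H)))
2 + d(s)*6 = 2 + (8*2 + 16*√(2²))*6 = 2 + (16 + 16*√4)*6 = 2 + (16 + 16*2)*6 = 2 + (16 + 32)*6 = 2 + 48*6 = 2 + 288 = 290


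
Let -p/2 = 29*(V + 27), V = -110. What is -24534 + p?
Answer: -19720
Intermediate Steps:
p = 4814 (p = -58*(-110 + 27) = -58*(-83) = -2*(-2407) = 4814)
-24534 + p = -24534 + 4814 = -19720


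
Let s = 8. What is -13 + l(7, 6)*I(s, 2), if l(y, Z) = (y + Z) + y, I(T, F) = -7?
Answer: -153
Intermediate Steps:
l(y, Z) = Z + 2*y (l(y, Z) = (Z + y) + y = Z + 2*y)
-13 + l(7, 6)*I(s, 2) = -13 + (6 + 2*7)*(-7) = -13 + (6 + 14)*(-7) = -13 + 20*(-7) = -13 - 140 = -153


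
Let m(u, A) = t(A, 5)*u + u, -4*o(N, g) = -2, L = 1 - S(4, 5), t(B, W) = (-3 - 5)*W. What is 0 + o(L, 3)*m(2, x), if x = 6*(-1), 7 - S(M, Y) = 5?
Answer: -39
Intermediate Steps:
t(B, W) = -8*W
S(M, Y) = 2 (S(M, Y) = 7 - 1*5 = 7 - 5 = 2)
x = -6
L = -1 (L = 1 - 1*2 = 1 - 2 = -1)
o(N, g) = 1/2 (o(N, g) = -1/4*(-2) = 1/2)
m(u, A) = -39*u (m(u, A) = (-8*5)*u + u = -40*u + u = -39*u)
0 + o(L, 3)*m(2, x) = 0 + (-39*2)/2 = 0 + (1/2)*(-78) = 0 - 39 = -39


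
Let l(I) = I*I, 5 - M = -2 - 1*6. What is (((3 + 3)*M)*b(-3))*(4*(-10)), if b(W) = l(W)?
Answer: -28080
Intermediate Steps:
M = 13 (M = 5 - (-2 - 1*6) = 5 - (-2 - 6) = 5 - 1*(-8) = 5 + 8 = 13)
l(I) = I**2
b(W) = W**2
(((3 + 3)*M)*b(-3))*(4*(-10)) = (((3 + 3)*13)*(-3)**2)*(4*(-10)) = ((6*13)*9)*(-40) = (78*9)*(-40) = 702*(-40) = -28080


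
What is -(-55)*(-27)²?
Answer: 40095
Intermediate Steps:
-(-55)*(-27)² = -(-55)*729 = -1*(-40095) = 40095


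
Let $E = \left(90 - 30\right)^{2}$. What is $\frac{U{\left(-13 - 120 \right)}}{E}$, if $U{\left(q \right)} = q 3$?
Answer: $- \frac{133}{1200} \approx -0.11083$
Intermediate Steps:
$U{\left(q \right)} = 3 q$
$E = 3600$ ($E = 60^{2} = 3600$)
$\frac{U{\left(-13 - 120 \right)}}{E} = \frac{3 \left(-13 - 120\right)}{3600} = 3 \left(-133\right) \frac{1}{3600} = \left(-399\right) \frac{1}{3600} = - \frac{133}{1200}$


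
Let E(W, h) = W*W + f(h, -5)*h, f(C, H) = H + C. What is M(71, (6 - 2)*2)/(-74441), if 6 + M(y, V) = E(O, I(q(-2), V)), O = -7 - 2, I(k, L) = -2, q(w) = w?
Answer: -89/74441 ≈ -0.0011956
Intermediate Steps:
f(C, H) = C + H
O = -9
E(W, h) = W² + h*(-5 + h) (E(W, h) = W*W + (h - 5)*h = W² + (-5 + h)*h = W² + h*(-5 + h))
M(y, V) = 89 (M(y, V) = -6 + ((-9)² - 2*(-5 - 2)) = -6 + (81 - 2*(-7)) = -6 + (81 + 14) = -6 + 95 = 89)
M(71, (6 - 2)*2)/(-74441) = 89/(-74441) = 89*(-1/74441) = -89/74441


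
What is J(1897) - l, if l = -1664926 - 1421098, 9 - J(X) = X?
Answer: 3084136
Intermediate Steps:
J(X) = 9 - X
l = -3086024
J(1897) - l = (9 - 1*1897) - 1*(-3086024) = (9 - 1897) + 3086024 = -1888 + 3086024 = 3084136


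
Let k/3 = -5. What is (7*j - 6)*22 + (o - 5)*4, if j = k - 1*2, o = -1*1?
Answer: -2774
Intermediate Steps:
k = -15 (k = 3*(-5) = -15)
o = -1
j = -17 (j = -15 - 1*2 = -15 - 2 = -17)
(7*j - 6)*22 + (o - 5)*4 = (7*(-17) - 6)*22 + (-1 - 5)*4 = (-119 - 6)*22 - 6*4 = -125*22 - 24 = -2750 - 24 = -2774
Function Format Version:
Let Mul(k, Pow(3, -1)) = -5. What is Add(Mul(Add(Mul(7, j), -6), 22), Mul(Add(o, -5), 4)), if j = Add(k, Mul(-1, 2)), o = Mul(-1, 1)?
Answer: -2774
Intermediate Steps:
k = -15 (k = Mul(3, -5) = -15)
o = -1
j = -17 (j = Add(-15, Mul(-1, 2)) = Add(-15, -2) = -17)
Add(Mul(Add(Mul(7, j), -6), 22), Mul(Add(o, -5), 4)) = Add(Mul(Add(Mul(7, -17), -6), 22), Mul(Add(-1, -5), 4)) = Add(Mul(Add(-119, -6), 22), Mul(-6, 4)) = Add(Mul(-125, 22), -24) = Add(-2750, -24) = -2774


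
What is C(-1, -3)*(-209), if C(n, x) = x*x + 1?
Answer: -2090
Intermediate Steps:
C(n, x) = 1 + x**2 (C(n, x) = x**2 + 1 = 1 + x**2)
C(-1, -3)*(-209) = (1 + (-3)**2)*(-209) = (1 + 9)*(-209) = 10*(-209) = -2090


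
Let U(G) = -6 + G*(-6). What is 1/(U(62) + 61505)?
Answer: 1/61127 ≈ 1.6359e-5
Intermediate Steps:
U(G) = -6 - 6*G
1/(U(62) + 61505) = 1/((-6 - 6*62) + 61505) = 1/((-6 - 372) + 61505) = 1/(-378 + 61505) = 1/61127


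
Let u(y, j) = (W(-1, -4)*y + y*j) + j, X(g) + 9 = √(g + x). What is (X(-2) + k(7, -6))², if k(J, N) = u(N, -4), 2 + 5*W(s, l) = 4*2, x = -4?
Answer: 211/25 + 38*I*√6/5 ≈ 8.44 + 18.616*I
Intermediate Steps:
X(g) = -9 + √(-4 + g) (X(g) = -9 + √(g - 4) = -9 + √(-4 + g))
W(s, l) = 6/5 (W(s, l) = -⅖ + (4*2)/5 = -⅖ + (⅕)*8 = -⅖ + 8/5 = 6/5)
u(y, j) = j + 6*y/5 + j*y (u(y, j) = (6*y/5 + y*j) + j = (6*y/5 + j*y) + j = j + 6*y/5 + j*y)
k(J, N) = -4 - 14*N/5 (k(J, N) = -4 + 6*N/5 - 4*N = -4 - 14*N/5)
(X(-2) + k(7, -6))² = ((-9 + √(-4 - 2)) + (-4 - 14/5*(-6)))² = ((-9 + √(-6)) + (-4 + 84/5))² = ((-9 + I*√6) + 64/5)² = (19/5 + I*√6)²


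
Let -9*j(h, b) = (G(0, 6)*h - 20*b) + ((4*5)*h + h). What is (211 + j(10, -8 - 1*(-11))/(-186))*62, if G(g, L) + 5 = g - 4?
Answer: 117758/9 ≈ 13084.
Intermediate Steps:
G(g, L) = -9 + g (G(g, L) = -5 + (g - 4) = -5 + (-4 + g) = -9 + g)
j(h, b) = -4*h/3 + 20*b/9 (j(h, b) = -(((-9 + 0)*h - 20*b) + ((4*5)*h + h))/9 = -((-9*h - 20*b) + (20*h + h))/9 = -((-20*b - 9*h) + 21*h)/9 = -(-20*b + 12*h)/9 = -4*h/3 + 20*b/9)
(211 + j(10, -8 - 1*(-11))/(-186))*62 = (211 + (-4/3*10 + 20*(-8 - 1*(-11))/9)/(-186))*62 = (211 + (-40/3 + 20*(-8 + 11)/9)*(-1/186))*62 = (211 + (-40/3 + (20/9)*3)*(-1/186))*62 = (211 + (-40/3 + 20/3)*(-1/186))*62 = (211 - 20/3*(-1/186))*62 = (211 + 10/279)*62 = (58879/279)*62 = 117758/9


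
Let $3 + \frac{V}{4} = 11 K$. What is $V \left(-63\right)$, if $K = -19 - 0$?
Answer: $53424$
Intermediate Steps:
$K = -19$ ($K = -19 + 0 = -19$)
$V = -848$ ($V = -12 + 4 \cdot 11 \left(-19\right) = -12 + 4 \left(-209\right) = -12 - 836 = -848$)
$V \left(-63\right) = \left(-848\right) \left(-63\right) = 53424$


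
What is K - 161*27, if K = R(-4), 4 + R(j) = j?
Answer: -4355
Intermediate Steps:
R(j) = -4 + j
K = -8 (K = -4 - 4 = -8)
K - 161*27 = -8 - 161*27 = -8 - 4347 = -4355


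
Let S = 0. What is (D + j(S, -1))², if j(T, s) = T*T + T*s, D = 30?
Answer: 900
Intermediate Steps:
j(T, s) = T² + T*s
(D + j(S, -1))² = (30 + 0*(0 - 1))² = (30 + 0*(-1))² = (30 + 0)² = 30² = 900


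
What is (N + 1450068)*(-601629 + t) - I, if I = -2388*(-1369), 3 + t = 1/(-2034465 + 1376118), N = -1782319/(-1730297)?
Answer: -993794864168933300736223/1139135839059 ≈ -8.7241e+11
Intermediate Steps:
N = 1782319/1730297 (N = -1782319*(-1/1730297) = 1782319/1730297 ≈ 1.0301)
t = -1975042/658347 (t = -3 + 1/(-2034465 + 1376118) = -3 + 1/(-658347) = -3 - 1/658347 = -1975042/658347 ≈ -3.0000)
I = 3269172
(N + 1450068)*(-601629 + t) - I = (1782319/1730297 + 1450068)*(-601629 - 1975042/658347) - 1*3269172 = (2509050092515/1730297)*(-396082622305/658347) - 3269172 = -993791140137944052547075/1139135839059 - 3269172 = -993794864168933300736223/1139135839059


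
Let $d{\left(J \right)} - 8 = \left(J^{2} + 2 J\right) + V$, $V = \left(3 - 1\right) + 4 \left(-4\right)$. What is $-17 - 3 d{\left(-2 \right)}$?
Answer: $1$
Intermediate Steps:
$V = -14$ ($V = 2 - 16 = -14$)
$d{\left(J \right)} = -6 + J^{2} + 2 J$ ($d{\left(J \right)} = 8 - \left(14 - J^{2} - 2 J\right) = 8 + \left(-14 + J^{2} + 2 J\right) = -6 + J^{2} + 2 J$)
$-17 - 3 d{\left(-2 \right)} = -17 - 3 \left(-6 + \left(-2\right)^{2} + 2 \left(-2\right)\right) = -17 - 3 \left(-6 + 4 - 4\right) = -17 - -18 = -17 + 18 = 1$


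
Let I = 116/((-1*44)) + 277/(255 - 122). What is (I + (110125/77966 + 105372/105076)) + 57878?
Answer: 24775507792430155/428050570486 ≈ 57880.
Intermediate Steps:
I = -810/1463 (I = 116/(-44) + 277/133 = 116*(-1/44) + 277*(1/133) = -29/11 + 277/133 = -810/1463 ≈ -0.55366)
(I + (110125/77966 + 105372/105076)) + 57878 = (-810/1463 + (110125/77966 + 105372/105076)) + 57878 = (-810/1463 + (110125*(1/77966) + 105372*(1/105076))) + 57878 = (-810/1463 + (110125/77966 + 26343/26269)) + 57878 = (-810/1463 + 4946731963/2048088854) + 57878 = 796873841447/428050570486 + 57878 = 24775507792430155/428050570486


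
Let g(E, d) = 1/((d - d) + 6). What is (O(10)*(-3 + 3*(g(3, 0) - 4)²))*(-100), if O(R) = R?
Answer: -123250/3 ≈ -41083.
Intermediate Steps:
g(E, d) = ⅙ (g(E, d) = 1/(0 + 6) = 1/6 = ⅙)
(O(10)*(-3 + 3*(g(3, 0) - 4)²))*(-100) = (10*(-3 + 3*(⅙ - 4)²))*(-100) = (10*(-3 + 3*(-23/6)²))*(-100) = (10*(-3 + 3*(529/36)))*(-100) = (10*(-3 + 529/12))*(-100) = (10*(493/12))*(-100) = (2465/6)*(-100) = -123250/3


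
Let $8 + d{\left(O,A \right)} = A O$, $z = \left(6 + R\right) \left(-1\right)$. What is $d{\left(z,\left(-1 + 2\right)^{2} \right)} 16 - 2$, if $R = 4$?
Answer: $-290$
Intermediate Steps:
$z = -10$ ($z = \left(6 + 4\right) \left(-1\right) = 10 \left(-1\right) = -10$)
$d{\left(O,A \right)} = -8 + A O$
$d{\left(z,\left(-1 + 2\right)^{2} \right)} 16 - 2 = \left(-8 + \left(-1 + 2\right)^{2} \left(-10\right)\right) 16 - 2 = \left(-8 + 1^{2} \left(-10\right)\right) 16 - 2 = \left(-8 + 1 \left(-10\right)\right) 16 - 2 = \left(-8 - 10\right) 16 - 2 = \left(-18\right) 16 - 2 = -288 - 2 = -290$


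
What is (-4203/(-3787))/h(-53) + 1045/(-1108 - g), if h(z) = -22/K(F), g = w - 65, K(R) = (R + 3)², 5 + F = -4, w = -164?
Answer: -110031431/36616503 ≈ -3.0050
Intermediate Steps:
F = -9 (F = -5 - 4 = -9)
K(R) = (3 + R)²
g = -229 (g = -164 - 65 = -229)
h(z) = -11/18 (h(z) = -22/(3 - 9)² = -22/((-6)²) = -22/36 = -22*1/36 = -11/18)
(-4203/(-3787))/h(-53) + 1045/(-1108 - g) = (-4203/(-3787))/(-11/18) + 1045/(-1108 - 1*(-229)) = -4203*(-1/3787)*(-18/11) + 1045/(-1108 + 229) = (4203/3787)*(-18/11) + 1045/(-879) = -75654/41657 + 1045*(-1/879) = -75654/41657 - 1045/879 = -110031431/36616503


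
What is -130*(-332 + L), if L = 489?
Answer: -20410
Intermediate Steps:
-130*(-332 + L) = -130*(-332 + 489) = -130*157 = -20410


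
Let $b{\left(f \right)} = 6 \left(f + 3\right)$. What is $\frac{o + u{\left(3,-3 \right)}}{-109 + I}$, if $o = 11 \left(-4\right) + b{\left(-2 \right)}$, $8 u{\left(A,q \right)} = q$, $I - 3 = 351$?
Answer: $- \frac{307}{1960} \approx -0.15663$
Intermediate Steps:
$I = 354$ ($I = 3 + 351 = 354$)
$u{\left(A,q \right)} = \frac{q}{8}$
$b{\left(f \right)} = 18 + 6 f$ ($b{\left(f \right)} = 6 \left(3 + f\right) = 18 + 6 f$)
$o = -38$ ($o = 11 \left(-4\right) + \left(18 + 6 \left(-2\right)\right) = -44 + \left(18 - 12\right) = -44 + 6 = -38$)
$\frac{o + u{\left(3,-3 \right)}}{-109 + I} = \frac{-38 + \frac{1}{8} \left(-3\right)}{-109 + 354} = \frac{-38 - \frac{3}{8}}{245} = \frac{1}{245} \left(- \frac{307}{8}\right) = - \frac{307}{1960}$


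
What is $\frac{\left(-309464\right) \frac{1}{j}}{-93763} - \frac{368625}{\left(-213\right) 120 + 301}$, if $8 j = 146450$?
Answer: $\frac{864095321851}{59208990425} \approx 14.594$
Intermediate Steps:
$j = \frac{73225}{4}$ ($j = \frac{1}{8} \cdot 146450 = \frac{73225}{4} \approx 18306.0$)
$\frac{\left(-309464\right) \frac{1}{j}}{-93763} - \frac{368625}{\left(-213\right) 120 + 301} = \frac{\left(-309464\right) \frac{1}{\frac{73225}{4}}}{-93763} - \frac{368625}{\left(-213\right) 120 + 301} = \left(-309464\right) \frac{4}{73225} \left(- \frac{1}{93763}\right) - \frac{368625}{-25560 + 301} = \left(- \frac{12256}{725}\right) \left(- \frac{1}{93763}\right) - \frac{368625}{-25259} = \frac{12256}{67978175} - - \frac{368625}{25259} = \frac{12256}{67978175} + \frac{368625}{25259} = \frac{864095321851}{59208990425}$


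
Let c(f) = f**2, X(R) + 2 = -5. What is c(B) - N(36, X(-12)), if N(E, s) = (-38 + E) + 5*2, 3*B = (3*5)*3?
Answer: 217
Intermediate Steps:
X(R) = -7 (X(R) = -2 - 5 = -7)
B = 15 (B = ((3*5)*3)/3 = (15*3)/3 = (1/3)*45 = 15)
N(E, s) = -28 + E (N(E, s) = (-38 + E) + 10 = -28 + E)
c(B) - N(36, X(-12)) = 15**2 - (-28 + 36) = 225 - 1*8 = 225 - 8 = 217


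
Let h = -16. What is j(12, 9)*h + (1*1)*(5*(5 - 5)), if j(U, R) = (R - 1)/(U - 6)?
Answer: -64/3 ≈ -21.333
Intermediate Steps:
j(U, R) = (-1 + R)/(-6 + U)
j(12, 9)*h + (1*1)*(5*(5 - 5)) = ((-1 + 9)/(-6 + 12))*(-16) + (1*1)*(5*(5 - 5)) = (8/6)*(-16) + 1*(5*0) = ((⅙)*8)*(-16) + 1*0 = (4/3)*(-16) + 0 = -64/3 + 0 = -64/3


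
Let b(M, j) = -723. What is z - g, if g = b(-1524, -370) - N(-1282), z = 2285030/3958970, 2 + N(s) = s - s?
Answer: 285670240/395897 ≈ 721.58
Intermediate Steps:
N(s) = -2 (N(s) = -2 + (s - s) = -2 + 0 = -2)
z = 228503/395897 (z = 2285030*(1/3958970) = 228503/395897 ≈ 0.57718)
g = -721 (g = -723 - 1*(-2) = -723 + 2 = -721)
z - g = 228503/395897 - 1*(-721) = 228503/395897 + 721 = 285670240/395897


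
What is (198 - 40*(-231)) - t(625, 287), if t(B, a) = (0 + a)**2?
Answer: -72931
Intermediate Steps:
t(B, a) = a**2
(198 - 40*(-231)) - t(625, 287) = (198 - 40*(-231)) - 1*287**2 = (198 + 9240) - 1*82369 = 9438 - 82369 = -72931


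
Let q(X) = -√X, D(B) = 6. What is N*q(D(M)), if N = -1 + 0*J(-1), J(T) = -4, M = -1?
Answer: √6 ≈ 2.4495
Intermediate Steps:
N = -1 (N = -1 + 0*(-4) = -1 + 0 = -1)
N*q(D(M)) = -(-1)*√6 = √6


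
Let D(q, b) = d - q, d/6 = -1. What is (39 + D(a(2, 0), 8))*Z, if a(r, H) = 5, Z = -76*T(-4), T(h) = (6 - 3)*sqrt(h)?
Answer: -12768*I ≈ -12768.0*I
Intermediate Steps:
d = -6 (d = 6*(-1) = -6)
T(h) = 3*sqrt(h)
Z = -456*I (Z = -228*sqrt(-4) = -228*2*I = -456*I ≈ -456.0*I)
D(q, b) = -6 - q
(39 + D(a(2, 0), 8))*Z = (39 + (-6 - 1*5))*(-456*I) = (39 + (-6 - 5))*(-456*I) = (39 - 11)*(-456*I) = 28*(-456*I) = -12768*I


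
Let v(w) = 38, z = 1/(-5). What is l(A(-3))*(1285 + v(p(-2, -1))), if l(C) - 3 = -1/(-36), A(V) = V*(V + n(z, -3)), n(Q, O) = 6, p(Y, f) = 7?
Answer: 16023/4 ≈ 4005.8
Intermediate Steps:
z = -1/5 ≈ -0.20000
A(V) = V*(6 + V) (A(V) = V*(V + 6) = V*(6 + V))
l(C) = 109/36 (l(C) = 3 - 1/(-36) = 3 - 1*(-1/36) = 3 + 1/36 = 109/36)
l(A(-3))*(1285 + v(p(-2, -1))) = 109*(1285 + 38)/36 = (109/36)*1323 = 16023/4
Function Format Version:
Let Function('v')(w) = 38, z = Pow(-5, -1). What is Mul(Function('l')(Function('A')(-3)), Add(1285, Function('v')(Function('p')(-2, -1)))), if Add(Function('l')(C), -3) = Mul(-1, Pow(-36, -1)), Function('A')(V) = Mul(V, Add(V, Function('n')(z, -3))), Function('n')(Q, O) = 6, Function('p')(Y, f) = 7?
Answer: Rational(16023, 4) ≈ 4005.8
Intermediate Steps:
z = Rational(-1, 5) ≈ -0.20000
Function('A')(V) = Mul(V, Add(6, V)) (Function('A')(V) = Mul(V, Add(V, 6)) = Mul(V, Add(6, V)))
Function('l')(C) = Rational(109, 36) (Function('l')(C) = Add(3, Mul(-1, Pow(-36, -1))) = Add(3, Mul(-1, Rational(-1, 36))) = Add(3, Rational(1, 36)) = Rational(109, 36))
Mul(Function('l')(Function('A')(-3)), Add(1285, Function('v')(Function('p')(-2, -1)))) = Mul(Rational(109, 36), Add(1285, 38)) = Mul(Rational(109, 36), 1323) = Rational(16023, 4)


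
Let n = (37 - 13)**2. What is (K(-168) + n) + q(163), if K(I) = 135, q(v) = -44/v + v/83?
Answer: 9642036/13529 ≈ 712.69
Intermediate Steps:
q(v) = -44/v + v/83 (q(v) = -44/v + v*(1/83) = -44/v + v/83)
n = 576 (n = 24**2 = 576)
(K(-168) + n) + q(163) = (135 + 576) + (-44/163 + (1/83)*163) = 711 + (-44*1/163 + 163/83) = 711 + (-44/163 + 163/83) = 711 + 22917/13529 = 9642036/13529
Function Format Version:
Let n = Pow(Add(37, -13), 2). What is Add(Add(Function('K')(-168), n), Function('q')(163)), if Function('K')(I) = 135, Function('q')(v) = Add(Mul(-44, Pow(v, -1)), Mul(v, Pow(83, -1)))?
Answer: Rational(9642036, 13529) ≈ 712.69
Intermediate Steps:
Function('q')(v) = Add(Mul(-44, Pow(v, -1)), Mul(Rational(1, 83), v)) (Function('q')(v) = Add(Mul(-44, Pow(v, -1)), Mul(v, Rational(1, 83))) = Add(Mul(-44, Pow(v, -1)), Mul(Rational(1, 83), v)))
n = 576 (n = Pow(24, 2) = 576)
Add(Add(Function('K')(-168), n), Function('q')(163)) = Add(Add(135, 576), Add(Mul(-44, Pow(163, -1)), Mul(Rational(1, 83), 163))) = Add(711, Add(Mul(-44, Rational(1, 163)), Rational(163, 83))) = Add(711, Add(Rational(-44, 163), Rational(163, 83))) = Add(711, Rational(22917, 13529)) = Rational(9642036, 13529)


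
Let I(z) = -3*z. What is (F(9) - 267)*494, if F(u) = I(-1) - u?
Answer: -134862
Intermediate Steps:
F(u) = 3 - u (F(u) = -3*(-1) - u = 3 - u)
(F(9) - 267)*494 = ((3 - 1*9) - 267)*494 = ((3 - 9) - 267)*494 = (-6 - 267)*494 = -273*494 = -134862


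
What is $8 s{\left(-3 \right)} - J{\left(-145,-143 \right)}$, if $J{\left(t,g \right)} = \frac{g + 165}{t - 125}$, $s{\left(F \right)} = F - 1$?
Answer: $- \frac{4309}{135} \approx -31.919$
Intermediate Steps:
$s{\left(F \right)} = -1 + F$
$J{\left(t,g \right)} = \frac{165 + g}{-125 + t}$
$8 s{\left(-3 \right)} - J{\left(-145,-143 \right)} = 8 \left(-1 - 3\right) - \frac{165 - 143}{-125 - 145} = 8 \left(-4\right) - \frac{1}{-270} \cdot 22 = -32 - \left(- \frac{1}{270}\right) 22 = -32 - - \frac{11}{135} = -32 + \frac{11}{135} = - \frac{4309}{135}$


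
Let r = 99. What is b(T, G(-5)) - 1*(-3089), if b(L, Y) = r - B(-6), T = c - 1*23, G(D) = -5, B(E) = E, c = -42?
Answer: 3194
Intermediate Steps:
T = -65 (T = -42 - 1*23 = -42 - 23 = -65)
b(L, Y) = 105 (b(L, Y) = 99 - 1*(-6) = 99 + 6 = 105)
b(T, G(-5)) - 1*(-3089) = 105 - 1*(-3089) = 105 + 3089 = 3194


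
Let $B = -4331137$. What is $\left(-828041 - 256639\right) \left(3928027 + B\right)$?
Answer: $437245354800$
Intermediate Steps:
$\left(-828041 - 256639\right) \left(3928027 + B\right) = \left(-828041 - 256639\right) \left(3928027 - 4331137\right) = \left(-1084680\right) \left(-403110\right) = 437245354800$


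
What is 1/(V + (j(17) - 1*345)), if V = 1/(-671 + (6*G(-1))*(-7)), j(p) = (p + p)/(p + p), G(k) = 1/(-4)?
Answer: -1321/454426 ≈ -0.0029070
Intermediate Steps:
G(k) = -1/4
j(p) = 1 (j(p) = (2*p)/((2*p)) = (2*p)*(1/(2*p)) = 1)
V = -2/1321 (V = 1/(-671 + (6*(-1/4))*(-7)) = 1/(-671 - 3/2*(-7)) = 1/(-671 + 21/2) = 1/(-1321/2) = -2/1321 ≈ -0.0015140)
1/(V + (j(17) - 1*345)) = 1/(-2/1321 + (1 - 1*345)) = 1/(-2/1321 + (1 - 345)) = 1/(-2/1321 - 344) = 1/(-454426/1321) = -1321/454426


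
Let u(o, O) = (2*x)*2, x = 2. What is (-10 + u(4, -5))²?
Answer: 4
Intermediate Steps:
u(o, O) = 8 (u(o, O) = (2*2)*2 = 4*2 = 8)
(-10 + u(4, -5))² = (-10 + 8)² = (-2)² = 4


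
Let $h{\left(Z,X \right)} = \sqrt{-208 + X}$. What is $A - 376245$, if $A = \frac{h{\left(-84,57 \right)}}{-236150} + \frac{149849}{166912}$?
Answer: $- \frac{62799655591}{166912} - \frac{i \sqrt{151}}{236150} \approx -3.7624 \cdot 10^{5} - 5.2036 \cdot 10^{-5} i$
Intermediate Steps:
$A = \frac{149849}{166912} - \frac{i \sqrt{151}}{236150}$ ($A = \frac{\sqrt{-208 + 57}}{-236150} + \frac{149849}{166912} = \sqrt{-151} \left(- \frac{1}{236150}\right) + 149849 \cdot \frac{1}{166912} = i \sqrt{151} \left(- \frac{1}{236150}\right) + \frac{149849}{166912} = - \frac{i \sqrt{151}}{236150} + \frac{149849}{166912} = \frac{149849}{166912} - \frac{i \sqrt{151}}{236150} \approx 0.89777 - 5.2036 \cdot 10^{-5} i$)
$A - 376245 = \left(\frac{149849}{166912} - \frac{i \sqrt{151}}{236150}\right) - 376245 = - \frac{62799655591}{166912} - \frac{i \sqrt{151}}{236150}$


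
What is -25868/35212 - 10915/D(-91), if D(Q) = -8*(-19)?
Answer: -97067729/1338056 ≈ -72.544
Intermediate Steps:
D(Q) = 152
-25868/35212 - 10915/D(-91) = -25868/35212 - 10915/152 = -25868*1/35212 - 10915*1/152 = -6467/8803 - 10915/152 = -97067729/1338056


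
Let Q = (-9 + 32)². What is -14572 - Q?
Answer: -15101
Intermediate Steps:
Q = 529 (Q = 23² = 529)
-14572 - Q = -14572 - 1*529 = -14572 - 529 = -15101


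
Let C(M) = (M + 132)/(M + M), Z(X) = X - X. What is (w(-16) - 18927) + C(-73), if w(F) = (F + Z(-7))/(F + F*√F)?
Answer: -46977671/2482 - 4*I/17 ≈ -18927.0 - 0.23529*I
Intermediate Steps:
Z(X) = 0
w(F) = F/(F + F^(3/2)) (w(F) = (F + 0)/(F + F*√F) = F/(F + F^(3/2)))
C(M) = (132 + M)/(2*M) (C(M) = (132 + M)/((2*M)) = (132 + M)*(1/(2*M)) = (132 + M)/(2*M))
(w(-16) - 18927) + C(-73) = (-16/(-16 + (-16)^(3/2)) - 18927) + (½)*(132 - 73)/(-73) = (-16*(-16 + 64*I)/4352 - 18927) + (½)*(-1/73)*59 = (-(-16 + 64*I)/272 - 18927) - 59/146 = (-18927 - (-16 + 64*I)/272) - 59/146 = -2763401/146 - (-16 + 64*I)/272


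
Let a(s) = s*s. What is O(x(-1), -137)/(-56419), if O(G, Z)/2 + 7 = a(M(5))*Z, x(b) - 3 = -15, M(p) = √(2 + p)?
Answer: 84/2453 ≈ 0.034244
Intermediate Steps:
x(b) = -12 (x(b) = 3 - 15 = -12)
a(s) = s²
O(G, Z) = -14 + 14*Z (O(G, Z) = -14 + 2*((√(2 + 5))²*Z) = -14 + 2*((√7)²*Z) = -14 + 2*(7*Z) = -14 + 14*Z)
O(x(-1), -137)/(-56419) = (-14 + 14*(-137))/(-56419) = (-14 - 1918)*(-1/56419) = -1932*(-1/56419) = 84/2453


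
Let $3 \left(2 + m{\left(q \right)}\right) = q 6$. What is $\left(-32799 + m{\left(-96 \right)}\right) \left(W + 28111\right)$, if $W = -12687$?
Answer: $-508884032$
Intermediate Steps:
$m{\left(q \right)} = -2 + 2 q$ ($m{\left(q \right)} = -2 + \frac{q 6}{3} = -2 + \frac{6 q}{3} = -2 + 2 q$)
$\left(-32799 + m{\left(-96 \right)}\right) \left(W + 28111\right) = \left(-32799 + \left(-2 + 2 \left(-96\right)\right)\right) \left(-12687 + 28111\right) = \left(-32799 - 194\right) 15424 = \left(-32993\right) 15424 = -508884032$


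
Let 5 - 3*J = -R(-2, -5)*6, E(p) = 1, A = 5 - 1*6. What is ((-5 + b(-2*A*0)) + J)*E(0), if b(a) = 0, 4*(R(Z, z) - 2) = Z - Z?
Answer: ⅔ ≈ 0.66667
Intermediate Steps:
A = -1 (A = 5 - 6 = -1)
R(Z, z) = 2 (R(Z, z) = 2 + (Z - Z)/4 = 2 + (¼)*0 = 2 + 0 = 2)
J = 17/3 (J = 5/3 - (-1*2)*6/3 = 5/3 - (-2)*6/3 = 5/3 - ⅓*(-12) = 5/3 + 4 = 17/3 ≈ 5.6667)
((-5 + b(-2*A*0)) + J)*E(0) = ((-5 + 0) + 17/3)*1 = (-5 + 17/3)*1 = (⅔)*1 = ⅔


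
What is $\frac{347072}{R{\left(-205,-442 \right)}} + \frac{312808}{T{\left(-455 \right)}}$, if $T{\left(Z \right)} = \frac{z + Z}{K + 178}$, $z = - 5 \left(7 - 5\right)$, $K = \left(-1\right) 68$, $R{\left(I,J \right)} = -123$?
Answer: $- \frac{292912048}{3813} \approx -76819.0$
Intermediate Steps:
$K = -68$
$z = -10$ ($z = \left(-5\right) 2 = -10$)
$T{\left(Z \right)} = - \frac{1}{11} + \frac{Z}{110}$ ($T{\left(Z \right)} = \frac{-10 + Z}{-68 + 178} = \frac{-10 + Z}{110} = \left(-10 + Z\right) \frac{1}{110} = - \frac{1}{11} + \frac{Z}{110}$)
$\frac{347072}{R{\left(-205,-442 \right)}} + \frac{312808}{T{\left(-455 \right)}} = \frac{347072}{-123} + \frac{312808}{- \frac{1}{11} + \frac{1}{110} \left(-455\right)} = 347072 \left(- \frac{1}{123}\right) + \frac{312808}{- \frac{1}{11} - \frac{91}{22}} = - \frac{347072}{123} + \frac{312808}{- \frac{93}{22}} = - \frac{347072}{123} + 312808 \left(- \frac{22}{93}\right) = - \frac{347072}{123} - \frac{6881776}{93} = - \frac{292912048}{3813}$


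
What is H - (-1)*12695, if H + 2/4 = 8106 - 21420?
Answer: -1239/2 ≈ -619.50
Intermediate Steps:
H = -26629/2 (H = -½ + (8106 - 21420) = -½ - 13314 = -26629/2 ≈ -13315.)
H - (-1)*12695 = -26629/2 - (-1)*12695 = -26629/2 - 1*(-12695) = -26629/2 + 12695 = -1239/2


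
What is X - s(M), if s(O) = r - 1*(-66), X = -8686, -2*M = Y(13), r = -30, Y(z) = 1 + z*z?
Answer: -8722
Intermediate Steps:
Y(z) = 1 + z²
M = -85 (M = -(1 + 13²)/2 = -(1 + 169)/2 = -½*170 = -85)
s(O) = 36 (s(O) = -30 - 1*(-66) = -30 + 66 = 36)
X - s(M) = -8686 - 1*36 = -8686 - 36 = -8722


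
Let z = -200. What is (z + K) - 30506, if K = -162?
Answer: -30868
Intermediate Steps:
(z + K) - 30506 = (-200 - 162) - 30506 = -362 - 30506 = -30868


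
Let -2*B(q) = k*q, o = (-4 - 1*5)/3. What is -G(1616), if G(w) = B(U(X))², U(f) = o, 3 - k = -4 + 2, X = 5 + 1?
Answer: -225/4 ≈ -56.250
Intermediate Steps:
X = 6
k = 5 (k = 3 - (-4 + 2) = 3 - 1*(-2) = 3 + 2 = 5)
o = -3 (o = (-4 - 5)*(⅓) = -9*⅓ = -3)
U(f) = -3
B(q) = -5*q/2
G(w) = 225/4 (G(w) = (-5/2*(-3))² = (15/2)² = 225/4)
-G(1616) = -1*225/4 = -225/4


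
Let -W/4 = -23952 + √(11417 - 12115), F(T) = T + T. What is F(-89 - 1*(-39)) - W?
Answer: -95908 + 4*I*√698 ≈ -95908.0 + 105.68*I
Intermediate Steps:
F(T) = 2*T
W = 95808 - 4*I*√698 (W = -4*(-23952 + √(11417 - 12115)) = -4*(-23952 + √(-698)) = -4*(-23952 + I*√698) = 95808 - 4*I*√698 ≈ 95808.0 - 105.68*I)
F(-89 - 1*(-39)) - W = 2*(-89 - 1*(-39)) - (95808 - 4*I*√698) = 2*(-89 + 39) + (-95808 + 4*I*√698) = 2*(-50) + (-95808 + 4*I*√698) = -100 + (-95808 + 4*I*√698) = -95908 + 4*I*√698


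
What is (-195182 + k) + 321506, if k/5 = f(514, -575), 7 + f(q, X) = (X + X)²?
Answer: 6738789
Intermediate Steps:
f(q, X) = -7 + 4*X² (f(q, X) = -7 + (X + X)² = -7 + (2*X)² = -7 + 4*X²)
k = 6612465 (k = 5*(-7 + 4*(-575)²) = 5*(-7 + 4*330625) = 5*(-7 + 1322500) = 5*1322493 = 6612465)
(-195182 + k) + 321506 = (-195182 + 6612465) + 321506 = 6417283 + 321506 = 6738789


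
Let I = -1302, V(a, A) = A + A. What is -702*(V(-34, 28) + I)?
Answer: 874692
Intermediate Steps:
V(a, A) = 2*A
-702*(V(-34, 28) + I) = -702*(2*28 - 1302) = -702*(56 - 1302) = -702*(-1246) = 874692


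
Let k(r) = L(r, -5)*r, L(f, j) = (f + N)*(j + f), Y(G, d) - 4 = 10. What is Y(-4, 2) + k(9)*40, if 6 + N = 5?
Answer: 11534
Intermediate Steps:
N = -1 (N = -6 + 5 = -1)
Y(G, d) = 14 (Y(G, d) = 4 + 10 = 14)
L(f, j) = (-1 + f)*(f + j) (L(f, j) = (f - 1)*(j + f) = (-1 + f)*(f + j))
k(r) = r*(5 + r² - 6*r) (k(r) = (r² - r - 1*(-5) + r*(-5))*r = (r² - r + 5 - 5*r)*r = (5 + r² - 6*r)*r = r*(5 + r² - 6*r))
Y(-4, 2) + k(9)*40 = 14 + (9*(5 + 9² - 6*9))*40 = 14 + (9*(5 + 81 - 54))*40 = 14 + (9*32)*40 = 14 + 288*40 = 14 + 11520 = 11534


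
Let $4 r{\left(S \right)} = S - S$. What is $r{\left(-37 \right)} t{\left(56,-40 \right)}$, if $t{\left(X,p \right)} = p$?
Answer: $0$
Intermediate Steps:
$r{\left(S \right)} = 0$ ($r{\left(S \right)} = \frac{S - S}{4} = \frac{1}{4} \cdot 0 = 0$)
$r{\left(-37 \right)} t{\left(56,-40 \right)} = 0 \left(-40\right) = 0$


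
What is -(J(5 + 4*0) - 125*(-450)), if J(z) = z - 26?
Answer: -56229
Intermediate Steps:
J(z) = -26 + z
-(J(5 + 4*0) - 125*(-450)) = -((-26 + (5 + 4*0)) - 125*(-450)) = -((-26 + (5 + 0)) + 56250) = -((-26 + 5) + 56250) = -(-21 + 56250) = -1*56229 = -56229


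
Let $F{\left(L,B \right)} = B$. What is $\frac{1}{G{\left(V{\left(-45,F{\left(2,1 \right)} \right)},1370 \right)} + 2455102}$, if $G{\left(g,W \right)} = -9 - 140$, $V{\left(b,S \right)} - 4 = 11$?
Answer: $\frac{1}{2454953} \approx 4.0734 \cdot 10^{-7}$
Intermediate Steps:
$V{\left(b,S \right)} = 15$ ($V{\left(b,S \right)} = 4 + 11 = 15$)
$G{\left(g,W \right)} = -149$ ($G{\left(g,W \right)} = -9 - 140 = -149$)
$\frac{1}{G{\left(V{\left(-45,F{\left(2,1 \right)} \right)},1370 \right)} + 2455102} = \frac{1}{-149 + 2455102} = \frac{1}{2454953}$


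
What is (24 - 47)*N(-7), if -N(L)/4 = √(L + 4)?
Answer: 92*I*√3 ≈ 159.35*I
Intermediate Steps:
N(L) = -4*√(4 + L) (N(L) = -4*√(L + 4) = -4*√(4 + L))
(24 - 47)*N(-7) = (24 - 47)*(-4*√(4 - 7)) = -(-92)*√(-3) = -(-92)*I*√3 = 92*I*√3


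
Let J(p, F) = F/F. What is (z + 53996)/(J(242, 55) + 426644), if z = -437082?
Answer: -383086/426645 ≈ -0.89790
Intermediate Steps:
J(p, F) = 1
(z + 53996)/(J(242, 55) + 426644) = (-437082 + 53996)/(1 + 426644) = -383086/426645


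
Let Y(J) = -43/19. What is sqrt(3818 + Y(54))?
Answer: sqrt(1377481)/19 ≈ 61.772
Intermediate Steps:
Y(J) = -43/19 (Y(J) = -43*1/19 = -43/19)
sqrt(3818 + Y(54)) = sqrt(3818 - 43/19) = sqrt(72499/19) = sqrt(1377481)/19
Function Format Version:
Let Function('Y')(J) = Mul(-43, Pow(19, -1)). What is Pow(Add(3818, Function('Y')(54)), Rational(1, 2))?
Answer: Mul(Rational(1, 19), Pow(1377481, Rational(1, 2))) ≈ 61.772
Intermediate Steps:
Function('Y')(J) = Rational(-43, 19) (Function('Y')(J) = Mul(-43, Rational(1, 19)) = Rational(-43, 19))
Pow(Add(3818, Function('Y')(54)), Rational(1, 2)) = Pow(Add(3818, Rational(-43, 19)), Rational(1, 2)) = Pow(Rational(72499, 19), Rational(1, 2)) = Mul(Rational(1, 19), Pow(1377481, Rational(1, 2)))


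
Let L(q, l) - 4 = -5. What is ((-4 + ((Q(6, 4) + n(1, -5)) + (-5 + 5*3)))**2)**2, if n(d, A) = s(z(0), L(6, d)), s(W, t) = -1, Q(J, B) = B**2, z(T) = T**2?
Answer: 194481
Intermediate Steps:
L(q, l) = -1 (L(q, l) = 4 - 5 = -1)
n(d, A) = -1
((-4 + ((Q(6, 4) + n(1, -5)) + (-5 + 5*3)))**2)**2 = ((-4 + ((4**2 - 1) + (-5 + 5*3)))**2)**2 = ((-4 + ((16 - 1) + (-5 + 15)))**2)**2 = ((-4 + (15 + 10))**2)**2 = ((-4 + 25)**2)**2 = (21**2)**2 = 441**2 = 194481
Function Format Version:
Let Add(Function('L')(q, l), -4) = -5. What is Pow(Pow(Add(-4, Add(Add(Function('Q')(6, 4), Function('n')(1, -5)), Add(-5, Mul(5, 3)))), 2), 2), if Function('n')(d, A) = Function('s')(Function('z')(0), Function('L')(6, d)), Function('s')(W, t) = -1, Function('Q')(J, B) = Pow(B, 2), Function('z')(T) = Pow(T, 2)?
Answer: 194481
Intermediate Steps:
Function('L')(q, l) = -1 (Function('L')(q, l) = Add(4, -5) = -1)
Function('n')(d, A) = -1
Pow(Pow(Add(-4, Add(Add(Function('Q')(6, 4), Function('n')(1, -5)), Add(-5, Mul(5, 3)))), 2), 2) = Pow(Pow(Add(-4, Add(Add(Pow(4, 2), -1), Add(-5, Mul(5, 3)))), 2), 2) = Pow(Pow(Add(-4, Add(Add(16, -1), Add(-5, 15))), 2), 2) = Pow(Pow(Add(-4, Add(15, 10)), 2), 2) = Pow(Pow(Add(-4, 25), 2), 2) = Pow(Pow(21, 2), 2) = Pow(441, 2) = 194481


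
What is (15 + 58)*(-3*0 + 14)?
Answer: 1022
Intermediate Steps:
(15 + 58)*(-3*0 + 14) = 73*(0 + 14) = 73*14 = 1022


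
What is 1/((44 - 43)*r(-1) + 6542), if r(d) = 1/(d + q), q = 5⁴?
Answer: 624/4082209 ≈ 0.00015286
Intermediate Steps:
q = 625
r(d) = 1/(625 + d) (r(d) = 1/(d + 625) = 1/(625 + d))
1/((44 - 43)*r(-1) + 6542) = 1/((44 - 43)/(625 - 1) + 6542) = 1/(1/624 + 6542) = 1/(4082209/624) = 624/4082209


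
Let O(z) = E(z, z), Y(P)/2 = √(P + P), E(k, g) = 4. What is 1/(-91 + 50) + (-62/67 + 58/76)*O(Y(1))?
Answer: -35139/52193 ≈ -0.67325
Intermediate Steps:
Y(P) = 2*√2*√P (Y(P) = 2*√(P + P) = 2*√(2*P) = 2*(√2*√P) = 2*√2*√P)
O(z) = 4
1/(-91 + 50) + (-62/67 + 58/76)*O(Y(1)) = 1/(-91 + 50) + (-62/67 + 58/76)*4 = 1/(-41) + (-62*1/67 + 58*(1/76))*4 = -1/41 + (-62/67 + 29/38)*4 = -1/41 - 413/2546*4 = -1/41 - 826/1273 = -35139/52193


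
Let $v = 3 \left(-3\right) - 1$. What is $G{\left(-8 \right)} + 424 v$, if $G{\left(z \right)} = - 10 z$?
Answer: $-4160$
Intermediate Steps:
$v = -10$ ($v = -9 - 1 = -10$)
$G{\left(-8 \right)} + 424 v = \left(-10\right) \left(-8\right) + 424 \left(-10\right) = 80 - 4240 = -4160$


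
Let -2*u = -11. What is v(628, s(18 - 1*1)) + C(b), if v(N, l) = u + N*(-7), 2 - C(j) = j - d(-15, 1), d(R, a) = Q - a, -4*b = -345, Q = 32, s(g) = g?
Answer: -17775/4 ≈ -4443.8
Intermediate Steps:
u = 11/2 (u = -1/2*(-11) = 11/2 ≈ 5.5000)
b = 345/4 (b = -1/4*(-345) = 345/4 ≈ 86.250)
d(R, a) = 32 - a
C(j) = 33 - j (C(j) = 2 - (j - (32 - 1*1)) = 2 - (j - (32 - 1)) = 2 - (j - 1*31) = 2 - (j - 31) = 2 - (-31 + j) = 2 + (31 - j) = 33 - j)
v(N, l) = 11/2 - 7*N (v(N, l) = 11/2 + N*(-7) = 11/2 - 7*N)
v(628, s(18 - 1*1)) + C(b) = (11/2 - 7*628) + (33 - 1*345/4) = (11/2 - 4396) + (33 - 345/4) = -8781/2 - 213/4 = -17775/4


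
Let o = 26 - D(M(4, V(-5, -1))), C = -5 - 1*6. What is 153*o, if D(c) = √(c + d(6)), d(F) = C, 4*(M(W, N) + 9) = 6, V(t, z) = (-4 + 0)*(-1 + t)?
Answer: 3978 - 153*I*√74/2 ≈ 3978.0 - 658.08*I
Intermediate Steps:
V(t, z) = 4 - 4*t (V(t, z) = -4*(-1 + t) = 4 - 4*t)
C = -11 (C = -5 - 6 = -11)
M(W, N) = -15/2 (M(W, N) = -9 + (¼)*6 = -9 + 3/2 = -15/2)
d(F) = -11
D(c) = √(-11 + c) (D(c) = √(c - 11) = √(-11 + c))
o = 26 - I*√74/2 (o = 26 - √(-11 - 15/2) = 26 - √(-37/2) = 26 - I*√74/2 ≈ 26.0 - 4.3012*I)
153*o = 153*(26 - I*√74/2) = 3978 - 153*I*√74/2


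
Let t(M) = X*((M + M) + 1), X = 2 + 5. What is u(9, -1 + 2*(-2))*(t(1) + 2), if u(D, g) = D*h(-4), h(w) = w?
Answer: -828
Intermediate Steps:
X = 7
u(D, g) = -4*D (u(D, g) = D*(-4) = -4*D)
t(M) = 7 + 14*M (t(M) = 7*((M + M) + 1) = 7*(2*M + 1) = 7*(1 + 2*M) = 7 + 14*M)
u(9, -1 + 2*(-2))*(t(1) + 2) = (-4*9)*((7 + 14*1) + 2) = -36*((7 + 14) + 2) = -36*(21 + 2) = -36*23 = -828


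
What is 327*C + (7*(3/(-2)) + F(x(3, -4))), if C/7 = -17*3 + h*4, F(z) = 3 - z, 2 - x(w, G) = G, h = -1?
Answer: -251817/2 ≈ -1.2591e+5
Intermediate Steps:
x(w, G) = 2 - G
C = -385 (C = 7*(-17*3 - 1*4) = 7*(-51 - 4) = 7*(-55) = -385)
327*C + (7*(3/(-2)) + F(x(3, -4))) = 327*(-385) + (7*(3/(-2)) + (3 - (2 - 1*(-4)))) = -125895 + (7*(3*(-1/2)) + (3 - (2 + 4))) = -125895 + (7*(-3/2) + (3 - 1*6)) = -125895 + (-21/2 + (3 - 6)) = -125895 + (-21/2 - 3) = -125895 - 27/2 = -251817/2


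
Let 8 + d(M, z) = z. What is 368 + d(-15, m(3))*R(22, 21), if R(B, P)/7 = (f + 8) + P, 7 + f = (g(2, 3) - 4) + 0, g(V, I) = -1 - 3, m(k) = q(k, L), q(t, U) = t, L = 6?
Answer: -122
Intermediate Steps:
m(k) = k
d(M, z) = -8 + z
g(V, I) = -4
f = -15 (f = -7 + ((-4 - 4) + 0) = -7 + (-8 + 0) = -7 - 8 = -15)
R(B, P) = -49 + 7*P (R(B, P) = 7*((-15 + 8) + P) = 7*(-7 + P) = -49 + 7*P)
368 + d(-15, m(3))*R(22, 21) = 368 + (-8 + 3)*(-49 + 7*21) = 368 - 5*(-49 + 147) = 368 - 5*98 = 368 - 490 = -122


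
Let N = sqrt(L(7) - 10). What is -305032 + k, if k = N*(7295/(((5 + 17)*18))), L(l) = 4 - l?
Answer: -305032 + 7295*I*sqrt(13)/396 ≈ -3.0503e+5 + 66.42*I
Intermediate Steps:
N = I*sqrt(13) (N = sqrt((4 - 1*7) - 10) = sqrt((4 - 7) - 10) = sqrt(-3 - 10) = sqrt(-13) = I*sqrt(13) ≈ 3.6056*I)
k = 7295*I*sqrt(13)/396 (k = (I*sqrt(13))*(7295/(((5 + 17)*18))) = (I*sqrt(13))*(7295/((22*18))) = (I*sqrt(13))*(7295/396) = 7295*I*sqrt(13)/396 ≈ 66.42*I)
-305032 + k = -305032 + 7295*I*sqrt(13)/396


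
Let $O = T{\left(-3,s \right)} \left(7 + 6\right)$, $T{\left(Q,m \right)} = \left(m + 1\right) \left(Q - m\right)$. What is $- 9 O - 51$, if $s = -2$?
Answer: $-168$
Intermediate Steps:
$T{\left(Q,m \right)} = \left(1 + m\right) \left(Q - m\right)$
$O = 13$ ($O = \left(-3 - -2 - \left(-2\right)^{2} - -6\right) \left(7 + 6\right) = \left(-3 + 2 - 4 + 6\right) 13 = 1 \cdot 13 = 13$)
$- 9 O - 51 = \left(-9\right) 13 - 51 = -117 - 51 = -168$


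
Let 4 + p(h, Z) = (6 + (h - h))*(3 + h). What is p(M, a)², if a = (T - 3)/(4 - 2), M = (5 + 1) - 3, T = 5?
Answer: 1024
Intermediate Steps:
M = 3 (M = 6 - 3 = 3)
a = 1 (a = (5 - 3)/(4 - 2) = 2/2 = 2*(½) = 1)
p(h, Z) = 14 + 6*h (p(h, Z) = -4 + (6 + (h - h))*(3 + h) = -4 + (6 + 0)*(3 + h) = -4 + 6*(3 + h) = -4 + (18 + 6*h) = 14 + 6*h)
p(M, a)² = (14 + 6*3)² = (14 + 18)² = 32² = 1024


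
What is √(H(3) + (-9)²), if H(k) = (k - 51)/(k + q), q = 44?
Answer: √176673/47 ≈ 8.9431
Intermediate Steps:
H(k) = (-51 + k)/(44 + k) (H(k) = (k - 51)/(k + 44) = (-51 + k)/(44 + k))
√(H(3) + (-9)²) = √((-51 + 3)/(44 + 3) + (-9)²) = √(-48/47 + 81) = √(3759/47) = √176673/47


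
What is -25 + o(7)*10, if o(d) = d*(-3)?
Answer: -235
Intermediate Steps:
o(d) = -3*d
-25 + o(7)*10 = -25 - 3*7*10 = -25 - 21*10 = -25 - 210 = -235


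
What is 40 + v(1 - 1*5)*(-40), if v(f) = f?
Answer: 200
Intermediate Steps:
40 + v(1 - 1*5)*(-40) = 40 + (1 - 1*5)*(-40) = 40 + (1 - 5)*(-40) = 40 - 4*(-40) = 40 + 160 = 200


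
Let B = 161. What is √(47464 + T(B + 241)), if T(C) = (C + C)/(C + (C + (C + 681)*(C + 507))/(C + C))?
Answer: 2*√2255899223643118/436019 ≈ 217.86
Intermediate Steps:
T(C) = 2*C/(C + (C + (507 + C)*(681 + C))/(2*C)) (T(C) = (2*C)/(C + (C + (681 + C)*(507 + C))/((2*C))) = (2*C)/(C + (C + (507 + C)*(681 + C))*(1/(2*C))) = (2*C)/(C + (C + (507 + C)*(681 + C))/(2*C)) = 2*C/(C + (C + (507 + C)*(681 + C))/(2*C)))
√(47464 + T(B + 241)) = √(47464 + 4*(161 + 241)²/(345267 + 3*(161 + 241)² + 1189*(161 + 241))) = √(47464 + 4*402²/(345267 + 3*402² + 1189*402)) = √(47464 + 4*161604/(345267 + 3*161604 + 477978)) = √(47464 + 4*161604/(345267 + 484812 + 477978)) = √(47464 + 4*161604/1308057) = √(47464 + 4*161604*(1/1308057)) = √(47464 + 215472/436019) = √(20695421288/436019) = 2*√2255899223643118/436019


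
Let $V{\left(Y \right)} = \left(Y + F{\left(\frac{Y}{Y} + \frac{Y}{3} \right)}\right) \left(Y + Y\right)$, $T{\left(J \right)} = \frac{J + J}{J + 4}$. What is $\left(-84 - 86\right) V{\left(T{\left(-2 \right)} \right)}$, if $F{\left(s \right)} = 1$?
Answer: $-680$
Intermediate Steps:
$T{\left(J \right)} = \frac{2 J}{4 + J}$
$V{\left(Y \right)} = 2 Y \left(1 + Y\right)$ ($V{\left(Y \right)} = \left(Y + 1\right) \left(Y + Y\right) = \left(1 + Y\right) 2 Y = 2 Y \left(1 + Y\right)$)
$\left(-84 - 86\right) V{\left(T{\left(-2 \right)} \right)} = \left(-84 - 86\right) 2 \cdot 2 \left(-2\right) \frac{1}{4 - 2} \left(1 + 2 \left(-2\right) \frac{1}{4 - 2}\right) = - 170 \cdot 2 \cdot 2 \left(-2\right) \frac{1}{2} \left(1 + 2 \left(-2\right) \frac{1}{2}\right) = - 170 \cdot 2 \left(-2\right) \left(1 - 2\right) = - 170 \cdot 2 \left(-2\right) \left(-1\right) = \left(-170\right) 4 = -680$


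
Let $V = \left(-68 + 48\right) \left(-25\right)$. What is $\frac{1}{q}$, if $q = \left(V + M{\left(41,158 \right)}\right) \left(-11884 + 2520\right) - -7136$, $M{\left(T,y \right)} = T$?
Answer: $- \frac{1}{5058788} \approx -1.9768 \cdot 10^{-7}$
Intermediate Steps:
$V = 500$ ($V = \left(-20\right) \left(-25\right) = 500$)
$q = -5058788$ ($q = \left(500 + 41\right) \left(-11884 + 2520\right) - -7136 = 541 \left(-9364\right) + 7136 = -5065924 + 7136 = -5058788$)
$\frac{1}{q} = \frac{1}{-5058788} = - \frac{1}{5058788}$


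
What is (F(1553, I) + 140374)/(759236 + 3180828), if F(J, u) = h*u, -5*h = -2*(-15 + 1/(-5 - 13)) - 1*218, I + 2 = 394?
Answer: 3489851/88651440 ≈ 0.039366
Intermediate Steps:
I = 392 (I = -2 + 394 = 392)
h = 1691/45 (h = -(-2*(-15 + 1/(-5 - 13)) - 1*218)/5 = -(-2*(-15 + 1/(-18)) - 218)/5 = -(-2*(-15 - 1/18) - 218)/5 = -(-2*(-271/18) - 218)/5 = -(271/9 - 218)/5 = -⅕*(-1691/9) = 1691/45 ≈ 37.578)
F(J, u) = 1691*u/45
(F(1553, I) + 140374)/(759236 + 3180828) = ((1691/45)*392 + 140374)/(759236 + 3180828) = (662872/45 + 140374)/3940064 = (6979702/45)*(1/3940064) = 3489851/88651440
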